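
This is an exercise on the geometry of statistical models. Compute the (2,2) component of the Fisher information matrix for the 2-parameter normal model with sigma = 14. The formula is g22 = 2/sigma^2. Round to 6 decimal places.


For the 2-parameter normal family, the Fisher metric has:
  g11 = 1/sigma^2, g22 = 2/sigma^2.
sigma = 14, sigma^2 = 196.
g22 = 0.010204

0.010204


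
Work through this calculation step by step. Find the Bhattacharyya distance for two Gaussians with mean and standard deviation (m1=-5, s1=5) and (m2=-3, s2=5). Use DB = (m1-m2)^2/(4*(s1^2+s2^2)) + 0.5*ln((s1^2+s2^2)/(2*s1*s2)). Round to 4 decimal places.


Bhattacharyya distance between two Gaussians:
DB = (m1-m2)^2/(4*(s1^2+s2^2)) + (1/2)*ln((s1^2+s2^2)/(2*s1*s2)).
(m1-m2)^2 = (-2)^2 = 4.
s1^2+s2^2 = 25 + 25 = 50.
term1 = 4/200 = 0.02.
term2 = 0.5*ln(50/50.0) = 0.0.
DB = 0.02 + 0.0 = 0.0200

0.0200


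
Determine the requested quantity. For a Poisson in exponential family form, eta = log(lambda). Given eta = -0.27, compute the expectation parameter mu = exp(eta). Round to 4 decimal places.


Expectation parameter for Poisson exponential family:
mu = exp(eta).
eta = -0.27.
mu = exp(-0.27) = 0.7634

0.7634


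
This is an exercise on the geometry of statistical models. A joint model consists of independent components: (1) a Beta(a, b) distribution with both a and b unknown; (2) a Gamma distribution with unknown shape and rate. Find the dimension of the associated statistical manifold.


The dimension of a statistical manifold equals the number of free
(independent) real parameters of the model. For a product of independent
blocks the parameter counts add.
- Beta (a, b): 2.
- Gamma (shape, rate): 2.
Total = 2 + 2 = 4.
Dimension = 4

4


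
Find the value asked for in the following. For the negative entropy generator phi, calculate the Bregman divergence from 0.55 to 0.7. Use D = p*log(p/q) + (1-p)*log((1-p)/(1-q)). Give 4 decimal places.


Bregman divergence with negative entropy generator:
D = p*log(p/q) + (1-p)*log((1-p)/(1-q)).
p = 0.55, q = 0.7.
p*log(p/q) = 0.55*log(0.55/0.7) = -0.132639.
(1-p)*log((1-p)/(1-q)) = 0.45*log(0.45/0.3) = 0.182459.
D = -0.132639 + 0.182459 = 0.0498

0.0498


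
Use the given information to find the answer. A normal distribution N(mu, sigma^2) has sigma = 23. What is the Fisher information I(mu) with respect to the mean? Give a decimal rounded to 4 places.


The Fisher information for the mean of a normal distribution is I(mu) = 1/sigma^2.
sigma = 23, so sigma^2 = 529.
I(mu) = 1/529 = 0.0019

0.0019


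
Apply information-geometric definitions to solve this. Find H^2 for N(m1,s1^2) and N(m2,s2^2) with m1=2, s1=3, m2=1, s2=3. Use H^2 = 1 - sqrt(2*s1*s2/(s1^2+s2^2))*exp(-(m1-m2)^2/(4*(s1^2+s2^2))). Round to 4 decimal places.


Squared Hellinger distance for Gaussians:
H^2 = 1 - sqrt(2*s1*s2/(s1^2+s2^2)) * exp(-(m1-m2)^2/(4*(s1^2+s2^2))).
s1^2 = 9, s2^2 = 9, s1^2+s2^2 = 18.
sqrt(2*3*3/(18)) = 1.0.
(m1-m2)^2 = (1)^2 = 1.
exp(-1/(4*18)) = exp(-0.013889) = 0.986207.
H^2 = 1 - 1.0*0.986207 = 0.0138

0.0138


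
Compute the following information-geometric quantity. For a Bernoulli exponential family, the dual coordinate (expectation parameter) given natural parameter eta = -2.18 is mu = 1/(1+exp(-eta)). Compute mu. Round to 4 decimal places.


Dual coordinate (expectation parameter) for Bernoulli:
mu = 1/(1+exp(-eta)).
eta = -2.18.
exp(-eta) = exp(2.18) = 8.846306.
mu = 1/(1+8.846306) = 0.1016

0.1016


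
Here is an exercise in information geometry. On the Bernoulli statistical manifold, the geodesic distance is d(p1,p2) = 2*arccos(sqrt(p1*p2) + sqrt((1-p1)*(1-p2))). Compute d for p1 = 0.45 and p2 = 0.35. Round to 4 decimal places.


Geodesic distance on Bernoulli manifold:
d(p1,p2) = 2*arccos(sqrt(p1*p2) + sqrt((1-p1)*(1-p2))).
sqrt(p1*p2) = sqrt(0.45*0.35) = 0.396863.
sqrt((1-p1)*(1-p2)) = sqrt(0.55*0.65) = 0.597913.
arg = 0.396863 + 0.597913 = 0.994776.
d = 2*arccos(0.994776) = 0.2045

0.2045


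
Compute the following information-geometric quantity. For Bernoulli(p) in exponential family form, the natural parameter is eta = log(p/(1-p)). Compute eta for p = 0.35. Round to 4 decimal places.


Natural parameter for Bernoulli: eta = log(p/(1-p)).
p = 0.35, 1-p = 0.65.
p/(1-p) = 0.538462.
eta = log(0.538462) = -0.6190

-0.6190


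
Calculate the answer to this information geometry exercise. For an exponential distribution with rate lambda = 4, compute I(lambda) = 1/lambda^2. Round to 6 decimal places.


Fisher information for exponential: I(lambda) = 1/lambda^2.
lambda = 4, lambda^2 = 16.
I = 1/16 = 0.062500

0.062500


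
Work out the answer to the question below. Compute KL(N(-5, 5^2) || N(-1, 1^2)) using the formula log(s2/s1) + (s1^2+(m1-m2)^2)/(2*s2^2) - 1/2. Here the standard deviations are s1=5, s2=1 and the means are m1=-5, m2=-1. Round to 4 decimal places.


KL divergence between normal distributions:
KL = log(s2/s1) + (s1^2 + (m1-m2)^2)/(2*s2^2) - 1/2.
log(1/5) = -1.609438.
(5^2 + (-5--1)^2)/(2*1^2) = (25 + 16)/2 = 20.5.
KL = -1.609438 + 20.5 - 0.5 = 18.3906

18.3906


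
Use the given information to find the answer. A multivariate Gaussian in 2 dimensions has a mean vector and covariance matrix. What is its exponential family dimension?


Exponential family dimension calculation:
For 2-dim MVN: mean has 2 params, covariance has 2*3/2 = 3 unique entries.
Total dim = 2 + 3 = 5.

5


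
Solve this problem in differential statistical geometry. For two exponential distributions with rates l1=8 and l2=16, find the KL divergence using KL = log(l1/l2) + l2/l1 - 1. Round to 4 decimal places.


KL divergence for exponential family:
KL = log(l1/l2) + l2/l1 - 1.
log(8/16) = -0.693147.
16/8 = 2.0.
KL = -0.693147 + 2.0 - 1 = 0.3069

0.3069


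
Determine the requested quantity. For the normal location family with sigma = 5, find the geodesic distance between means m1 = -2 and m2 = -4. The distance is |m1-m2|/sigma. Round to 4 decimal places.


On the fixed-variance normal subfamily, geodesic distance = |m1-m2|/sigma.
|-2 - -4| = 2.
sigma = 5.
d = 2/5 = 0.4000

0.4000


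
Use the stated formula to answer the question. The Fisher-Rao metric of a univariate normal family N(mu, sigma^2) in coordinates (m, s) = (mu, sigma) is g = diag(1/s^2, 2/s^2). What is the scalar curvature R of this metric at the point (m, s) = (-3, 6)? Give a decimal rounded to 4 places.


The metric has the form g = (A dm^2 + B ds^2)/s^2 with A = 1, B = 2.
Substitute u = sqrt(A/B)*m: g = B*(du^2 + ds^2)/s^2, i.e. B times the
Poincare upper half-plane metric, which has constant Gaussian curvature -1.
Scaling a 2D metric by a constant c divides the Gaussian curvature by c,
so K = -1/B = -1/(2) = -0.5000 everywhere (the point (m, s) = (-3, 6) is irrelevant:
the curvature is constant).
Scalar curvature in dimension 2: R = 2K = -2/(2) = -1.0000.

-1.0000


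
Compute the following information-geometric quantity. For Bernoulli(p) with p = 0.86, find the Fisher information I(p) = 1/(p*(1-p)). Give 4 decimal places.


For Bernoulli(p), Fisher information is I(p) = 1/(p*(1-p)).
p = 0.86, 1-p = 0.14.
p*(1-p) = 0.1204.
I(p) = 1/0.1204 = 8.3056

8.3056


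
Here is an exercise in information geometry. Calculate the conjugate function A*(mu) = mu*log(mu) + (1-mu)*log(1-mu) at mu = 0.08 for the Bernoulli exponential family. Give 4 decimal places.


Legendre transform for Bernoulli:
A*(mu) = mu*log(mu) + (1-mu)*log(1-mu).
mu = 0.08, 1-mu = 0.92.
mu*log(mu) = 0.08*log(0.08) = -0.202058.
(1-mu)*log(1-mu) = 0.92*log(0.92) = -0.076711.
A* = -0.202058 + -0.076711 = -0.2788

-0.2788


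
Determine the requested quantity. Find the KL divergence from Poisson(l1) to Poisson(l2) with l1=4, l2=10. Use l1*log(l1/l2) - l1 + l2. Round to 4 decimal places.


KL divergence for Poisson:
KL = l1*log(l1/l2) - l1 + l2.
l1 = 4, l2 = 10.
log(4/10) = -0.916291.
l1*log(l1/l2) = 4 * -0.916291 = -3.665163.
KL = -3.665163 - 4 + 10 = 2.3348

2.3348


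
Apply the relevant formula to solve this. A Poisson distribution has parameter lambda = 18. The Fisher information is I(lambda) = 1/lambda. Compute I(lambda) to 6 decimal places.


Fisher information for Poisson: I(lambda) = 1/lambda.
lambda = 18.
I(lambda) = 1/18 = 0.055556

0.055556


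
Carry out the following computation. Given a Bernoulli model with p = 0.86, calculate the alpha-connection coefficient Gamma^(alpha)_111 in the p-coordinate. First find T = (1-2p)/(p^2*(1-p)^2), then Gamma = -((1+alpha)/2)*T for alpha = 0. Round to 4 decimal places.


Skewness (Amari-Chentsov) tensor: T = (1-2p)/(p^2*(1-p)^2).
p = 0.86, 1-2p = -0.72, p^2 = 0.7396, (1-p)^2 = 0.0196.
T = -0.72/(0.7396 * 0.0196) = -49.668326.
In the p-coordinate, Gamma^(alpha) = Gamma^(0) - (alpha/2)*T with Gamma^(0) = (1/2)*g'(p) = -T/2,
so Gamma^(alpha) = -((1+alpha)/2)*T.
alpha = 0, -(1+alpha)/2 = -0.5.
Gamma = -0.5 * -49.668326 = 24.8342

24.8342


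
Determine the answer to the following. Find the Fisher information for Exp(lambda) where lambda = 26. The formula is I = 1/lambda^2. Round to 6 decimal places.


Fisher information for exponential: I(lambda) = 1/lambda^2.
lambda = 26, lambda^2 = 676.
I = 1/676 = 0.001479

0.001479


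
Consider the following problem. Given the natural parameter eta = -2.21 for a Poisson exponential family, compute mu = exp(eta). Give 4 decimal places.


Expectation parameter for Poisson exponential family:
mu = exp(eta).
eta = -2.21.
mu = exp(-2.21) = 0.1097

0.1097


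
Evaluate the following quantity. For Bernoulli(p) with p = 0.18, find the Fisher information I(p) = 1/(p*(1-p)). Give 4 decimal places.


For Bernoulli(p), Fisher information is I(p) = 1/(p*(1-p)).
p = 0.18, 1-p = 0.82.
p*(1-p) = 0.1476.
I(p) = 1/0.1476 = 6.7751

6.7751


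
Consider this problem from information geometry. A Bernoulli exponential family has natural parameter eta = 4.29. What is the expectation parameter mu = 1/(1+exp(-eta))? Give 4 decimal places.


Dual coordinate (expectation parameter) for Bernoulli:
mu = 1/(1+exp(-eta)).
eta = 4.29.
exp(-eta) = exp(-4.29) = 0.013705.
mu = 1/(1+0.013705) = 0.9865

0.9865


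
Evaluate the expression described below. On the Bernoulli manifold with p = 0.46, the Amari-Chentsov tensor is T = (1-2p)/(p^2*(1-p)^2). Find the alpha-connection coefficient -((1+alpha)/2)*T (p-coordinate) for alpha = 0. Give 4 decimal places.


Skewness (Amari-Chentsov) tensor: T = (1-2p)/(p^2*(1-p)^2).
p = 0.46, 1-2p = 0.08, p^2 = 0.2116, (1-p)^2 = 0.2916.
T = 0.08/(0.2116 * 0.2916) = 1.296543.
In the p-coordinate, Gamma^(alpha) = Gamma^(0) - (alpha/2)*T with Gamma^(0) = (1/2)*g'(p) = -T/2,
so Gamma^(alpha) = -((1+alpha)/2)*T.
alpha = 0, -(1+alpha)/2 = -0.5.
Gamma = -0.5 * 1.296543 = -0.6483

-0.6483


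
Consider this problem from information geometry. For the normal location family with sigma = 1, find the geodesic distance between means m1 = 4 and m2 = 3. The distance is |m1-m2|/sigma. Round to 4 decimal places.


On the fixed-variance normal subfamily, geodesic distance = |m1-m2|/sigma.
|4 - 3| = 1.
sigma = 1.
d = 1/1 = 1.0000

1.0000


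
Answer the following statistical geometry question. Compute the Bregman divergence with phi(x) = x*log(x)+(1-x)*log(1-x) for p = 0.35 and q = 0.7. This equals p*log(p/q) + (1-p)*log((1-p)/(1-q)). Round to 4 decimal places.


Bregman divergence with negative entropy generator:
D = p*log(p/q) + (1-p)*log((1-p)/(1-q)).
p = 0.35, q = 0.7.
p*log(p/q) = 0.35*log(0.35/0.7) = -0.242602.
(1-p)*log((1-p)/(1-q)) = 0.65*log(0.65/0.3) = 0.502573.
D = -0.242602 + 0.502573 = 0.2600

0.2600


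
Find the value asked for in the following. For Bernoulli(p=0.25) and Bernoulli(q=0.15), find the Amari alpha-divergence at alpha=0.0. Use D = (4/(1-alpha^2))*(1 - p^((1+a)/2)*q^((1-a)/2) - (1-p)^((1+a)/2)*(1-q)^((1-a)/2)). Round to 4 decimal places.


Amari alpha-divergence:
D = (4/(1-alpha^2))*(1 - p^((1+a)/2)*q^((1-a)/2) - (1-p)^((1+a)/2)*(1-q)^((1-a)/2)).
alpha = 0.0, p = 0.25, q = 0.15.
e1 = (1+alpha)/2 = 0.5, e2 = (1-alpha)/2 = 0.5.
t1 = p^e1 * q^e2 = 0.25^0.5 * 0.15^0.5 = 0.193649.
t2 = (1-p)^e1 * (1-q)^e2 = 0.75^0.5 * 0.85^0.5 = 0.798436.
4/(1-alpha^2) = 4.0.
D = 4.0*(1 - 0.193649 - 0.798436) = 0.0317

0.0317


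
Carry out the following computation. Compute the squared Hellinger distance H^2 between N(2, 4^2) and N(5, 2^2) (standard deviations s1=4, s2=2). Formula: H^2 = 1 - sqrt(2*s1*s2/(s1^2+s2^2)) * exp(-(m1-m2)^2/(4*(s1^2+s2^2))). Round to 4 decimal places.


Squared Hellinger distance for Gaussians:
H^2 = 1 - sqrt(2*s1*s2/(s1^2+s2^2)) * exp(-(m1-m2)^2/(4*(s1^2+s2^2))).
s1^2 = 16, s2^2 = 4, s1^2+s2^2 = 20.
sqrt(2*4*2/(20)) = 0.894427.
(m1-m2)^2 = (-3)^2 = 9.
exp(-9/(4*20)) = exp(-0.1125) = 0.893597.
H^2 = 1 - 0.894427*0.893597 = 0.2007

0.2007


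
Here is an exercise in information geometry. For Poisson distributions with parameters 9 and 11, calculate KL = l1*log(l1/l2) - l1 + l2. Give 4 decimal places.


KL divergence for Poisson:
KL = l1*log(l1/l2) - l1 + l2.
l1 = 9, l2 = 11.
log(9/11) = -0.200671.
l1*log(l1/l2) = 9 * -0.200671 = -1.806036.
KL = -1.806036 - 9 + 11 = 0.1940

0.1940


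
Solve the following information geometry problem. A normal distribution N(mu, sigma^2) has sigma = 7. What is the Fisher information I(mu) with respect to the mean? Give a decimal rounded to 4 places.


The Fisher information for the mean of a normal distribution is I(mu) = 1/sigma^2.
sigma = 7, so sigma^2 = 49.
I(mu) = 1/49 = 0.0204

0.0204


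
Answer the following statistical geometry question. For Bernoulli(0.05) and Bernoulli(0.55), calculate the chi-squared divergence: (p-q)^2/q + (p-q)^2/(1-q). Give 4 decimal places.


Chi-squared divergence between Bernoulli distributions:
chi^2 = (p-q)^2/q + (p-q)^2/(1-q).
p = 0.05, q = 0.55, p-q = -0.5.
(p-q)^2 = 0.25.
term1 = 0.25/0.55 = 0.454545.
term2 = 0.25/0.45 = 0.555556.
chi^2 = 0.454545 + 0.555556 = 1.0101

1.0101


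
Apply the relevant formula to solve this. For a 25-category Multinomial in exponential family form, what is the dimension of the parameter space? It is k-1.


Exponential family dimension calculation:
For Multinomial with k=25 categories, dim = k-1 = 24.

24


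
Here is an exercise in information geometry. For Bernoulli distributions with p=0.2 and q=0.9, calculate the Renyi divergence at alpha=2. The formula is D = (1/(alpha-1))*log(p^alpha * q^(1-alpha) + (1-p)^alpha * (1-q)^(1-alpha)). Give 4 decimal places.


Renyi divergence of order alpha between Bernoulli distributions:
D = (1/(alpha-1))*log(p^alpha * q^(1-alpha) + (1-p)^alpha * (1-q)^(1-alpha)).
alpha = 2, p = 0.2, q = 0.9.
p^alpha * q^(1-alpha) = 0.2^2 * 0.9^-1 = 0.044444.
(1-p)^alpha * (1-q)^(1-alpha) = 0.8^2 * 0.1^-1 = 6.4.
sum = 0.044444 + 6.4 = 6.444444.
D = (1/1)*log(6.444444) = 1.8632

1.8632


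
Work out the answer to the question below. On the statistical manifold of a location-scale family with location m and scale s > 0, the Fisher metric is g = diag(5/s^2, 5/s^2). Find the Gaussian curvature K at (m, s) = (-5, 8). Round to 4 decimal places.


The metric has the form g = (A dm^2 + B ds^2)/s^2 with A = 5, B = 5.
Substitute u = sqrt(A/B)*m: g = B*(du^2 + ds^2)/s^2, i.e. B times the
Poincare upper half-plane metric, which has constant Gaussian curvature -1.
Scaling a 2D metric by a constant c divides the Gaussian curvature by c,
so K = -1/B = -1/(5) = -0.2000 everywhere (the point (m, s) = (-5, 8) is irrelevant:
the curvature is constant).
The requested Gaussian curvature is K = -0.2000.

-0.2000


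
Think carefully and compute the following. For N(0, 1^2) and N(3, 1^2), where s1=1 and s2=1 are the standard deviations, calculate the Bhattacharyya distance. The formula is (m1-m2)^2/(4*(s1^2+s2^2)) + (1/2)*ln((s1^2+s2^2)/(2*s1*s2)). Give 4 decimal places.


Bhattacharyya distance between two Gaussians:
DB = (m1-m2)^2/(4*(s1^2+s2^2)) + (1/2)*ln((s1^2+s2^2)/(2*s1*s2)).
(m1-m2)^2 = (-3)^2 = 9.
s1^2+s2^2 = 1 + 1 = 2.
term1 = 9/8 = 1.125.
term2 = 0.5*ln(2/2.0) = 0.0.
DB = 1.125 + 0.0 = 1.1250

1.1250


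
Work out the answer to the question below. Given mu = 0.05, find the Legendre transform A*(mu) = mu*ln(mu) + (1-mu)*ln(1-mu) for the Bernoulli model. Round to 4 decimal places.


Legendre transform for Bernoulli:
A*(mu) = mu*log(mu) + (1-mu)*log(1-mu).
mu = 0.05, 1-mu = 0.95.
mu*log(mu) = 0.05*log(0.05) = -0.149787.
(1-mu)*log(1-mu) = 0.95*log(0.95) = -0.048729.
A* = -0.149787 + -0.048729 = -0.1985

-0.1985


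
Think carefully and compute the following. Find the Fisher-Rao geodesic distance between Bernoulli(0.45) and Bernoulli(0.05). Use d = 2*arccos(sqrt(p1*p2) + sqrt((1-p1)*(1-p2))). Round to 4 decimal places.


Geodesic distance on Bernoulli manifold:
d(p1,p2) = 2*arccos(sqrt(p1*p2) + sqrt((1-p1)*(1-p2))).
sqrt(p1*p2) = sqrt(0.45*0.05) = 0.15.
sqrt((1-p1)*(1-p2)) = sqrt(0.55*0.95) = 0.722842.
arg = 0.15 + 0.722842 = 0.872842.
d = 2*arccos(0.872842) = 1.0196

1.0196


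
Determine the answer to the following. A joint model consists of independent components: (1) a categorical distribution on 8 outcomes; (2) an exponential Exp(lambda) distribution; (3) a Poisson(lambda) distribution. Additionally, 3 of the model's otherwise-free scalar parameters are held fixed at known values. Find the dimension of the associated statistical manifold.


The dimension of a statistical manifold equals the number of free
(independent) real parameters of the model. For a product of independent
blocks the parameter counts add.
- categorical on 8 outcomes (probabilities sum to 1): 8-1 = 7.
- exponential (lambda): 1.
- Poisson (lambda): 1.
Total = 7 + 1 + 1 = 9.
3 parameter(s) fixed at known values: 9 - 3 = 6.
Dimension = 6

6


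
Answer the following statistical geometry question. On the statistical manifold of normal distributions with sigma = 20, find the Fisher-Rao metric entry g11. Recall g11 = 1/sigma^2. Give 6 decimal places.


For the 2-parameter normal family, the Fisher metric has:
  g11 = 1/sigma^2, g22 = 2/sigma^2.
sigma = 20, sigma^2 = 400.
g11 = 0.002500

0.002500


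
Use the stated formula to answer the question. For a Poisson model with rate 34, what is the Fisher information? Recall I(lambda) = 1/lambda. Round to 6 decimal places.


Fisher information for Poisson: I(lambda) = 1/lambda.
lambda = 34.
I(lambda) = 1/34 = 0.029412

0.029412


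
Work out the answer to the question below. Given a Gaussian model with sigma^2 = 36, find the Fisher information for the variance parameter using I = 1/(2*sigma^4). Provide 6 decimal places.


Fisher information for variance: I(sigma^2) = 1/(2*sigma^4).
sigma^2 = 36, so sigma^4 = 1296.
I = 1/(2*1296) = 1/2592 = 0.000386

0.000386


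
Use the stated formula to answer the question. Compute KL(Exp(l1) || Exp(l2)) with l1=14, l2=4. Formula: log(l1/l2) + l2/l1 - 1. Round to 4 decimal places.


KL divergence for exponential family:
KL = log(l1/l2) + l2/l1 - 1.
log(14/4) = 1.252763.
4/14 = 0.285714.
KL = 1.252763 + 0.285714 - 1 = 0.5385

0.5385


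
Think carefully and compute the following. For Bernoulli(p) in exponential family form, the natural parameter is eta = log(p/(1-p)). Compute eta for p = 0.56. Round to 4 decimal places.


Natural parameter for Bernoulli: eta = log(p/(1-p)).
p = 0.56, 1-p = 0.44.
p/(1-p) = 1.272727.
eta = log(1.272727) = 0.2412

0.2412


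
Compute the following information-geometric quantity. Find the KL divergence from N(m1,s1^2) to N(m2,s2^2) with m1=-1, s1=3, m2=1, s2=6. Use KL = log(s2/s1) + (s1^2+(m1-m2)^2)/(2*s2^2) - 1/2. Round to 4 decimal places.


KL divergence between normal distributions:
KL = log(s2/s1) + (s1^2 + (m1-m2)^2)/(2*s2^2) - 1/2.
log(6/3) = 0.693147.
(3^2 + (-1-1)^2)/(2*6^2) = (9 + 4)/72 = 0.180556.
KL = 0.693147 + 0.180556 - 0.5 = 0.3737

0.3737


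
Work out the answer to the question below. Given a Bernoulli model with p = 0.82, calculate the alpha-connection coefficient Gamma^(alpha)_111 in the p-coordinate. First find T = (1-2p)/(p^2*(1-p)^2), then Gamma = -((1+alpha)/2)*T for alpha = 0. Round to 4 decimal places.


Skewness (Amari-Chentsov) tensor: T = (1-2p)/(p^2*(1-p)^2).
p = 0.82, 1-2p = -0.64, p^2 = 0.6724, (1-p)^2 = 0.0324.
T = -0.64/(0.6724 * 0.0324) = -29.376988.
In the p-coordinate, Gamma^(alpha) = Gamma^(0) - (alpha/2)*T with Gamma^(0) = (1/2)*g'(p) = -T/2,
so Gamma^(alpha) = -((1+alpha)/2)*T.
alpha = 0, -(1+alpha)/2 = -0.5.
Gamma = -0.5 * -29.376988 = 14.6885

14.6885


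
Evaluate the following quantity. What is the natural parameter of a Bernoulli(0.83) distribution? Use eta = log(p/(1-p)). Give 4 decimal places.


Natural parameter for Bernoulli: eta = log(p/(1-p)).
p = 0.83, 1-p = 0.17.
p/(1-p) = 4.882353.
eta = log(4.882353) = 1.5856

1.5856


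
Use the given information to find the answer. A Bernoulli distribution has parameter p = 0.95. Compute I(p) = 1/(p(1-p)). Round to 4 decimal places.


For Bernoulli(p), Fisher information is I(p) = 1/(p*(1-p)).
p = 0.95, 1-p = 0.05.
p*(1-p) = 0.0475.
I(p) = 1/0.0475 = 21.0526

21.0526


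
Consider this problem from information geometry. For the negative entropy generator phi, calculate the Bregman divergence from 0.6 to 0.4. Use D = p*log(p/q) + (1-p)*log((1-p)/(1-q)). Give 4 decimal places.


Bregman divergence with negative entropy generator:
D = p*log(p/q) + (1-p)*log((1-p)/(1-q)).
p = 0.6, q = 0.4.
p*log(p/q) = 0.6*log(0.6/0.4) = 0.243279.
(1-p)*log((1-p)/(1-q)) = 0.4*log(0.4/0.6) = -0.162186.
D = 0.243279 + -0.162186 = 0.0811

0.0811


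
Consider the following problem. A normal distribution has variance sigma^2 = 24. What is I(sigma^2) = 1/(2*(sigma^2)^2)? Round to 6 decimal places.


Fisher information for variance: I(sigma^2) = 1/(2*sigma^4).
sigma^2 = 24, so sigma^4 = 576.
I = 1/(2*576) = 1/1152 = 0.000868

0.000868


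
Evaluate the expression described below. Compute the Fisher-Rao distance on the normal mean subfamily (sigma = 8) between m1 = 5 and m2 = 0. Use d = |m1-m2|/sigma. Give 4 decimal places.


On the fixed-variance normal subfamily, geodesic distance = |m1-m2|/sigma.
|5 - 0| = 5.
sigma = 8.
d = 5/8 = 0.6250

0.6250


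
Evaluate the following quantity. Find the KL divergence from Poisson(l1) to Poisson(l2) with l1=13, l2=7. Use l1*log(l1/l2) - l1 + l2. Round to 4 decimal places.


KL divergence for Poisson:
KL = l1*log(l1/l2) - l1 + l2.
l1 = 13, l2 = 7.
log(13/7) = 0.619039.
l1*log(l1/l2) = 13 * 0.619039 = 8.04751.
KL = 8.04751 - 13 + 7 = 2.0475

2.0475


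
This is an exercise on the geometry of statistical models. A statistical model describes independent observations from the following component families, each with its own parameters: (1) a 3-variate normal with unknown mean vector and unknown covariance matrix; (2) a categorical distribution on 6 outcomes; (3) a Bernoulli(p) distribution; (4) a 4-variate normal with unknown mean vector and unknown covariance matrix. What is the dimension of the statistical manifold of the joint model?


The dimension of a statistical manifold equals the number of free
(independent) real parameters of the model. For a product of independent
blocks the parameter counts add.
- 3-variate normal: 3 (mean) + 3*4/2 = 6 (symmetric covariance) = 9.
- categorical on 6 outcomes (probabilities sum to 1): 6-1 = 5.
- Bernoulli (p): 1.
- 4-variate normal: 4 (mean) + 4*5/2 = 10 (symmetric covariance) = 14.
Total = 9 + 5 + 1 + 14 = 29.
Dimension = 29

29


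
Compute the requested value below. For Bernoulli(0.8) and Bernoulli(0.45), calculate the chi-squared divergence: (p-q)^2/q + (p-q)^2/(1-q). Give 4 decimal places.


Chi-squared divergence between Bernoulli distributions:
chi^2 = (p-q)^2/q + (p-q)^2/(1-q).
p = 0.8, q = 0.45, p-q = 0.35.
(p-q)^2 = 0.1225.
term1 = 0.1225/0.45 = 0.272222.
term2 = 0.1225/0.55 = 0.222727.
chi^2 = 0.272222 + 0.222727 = 0.4949

0.4949


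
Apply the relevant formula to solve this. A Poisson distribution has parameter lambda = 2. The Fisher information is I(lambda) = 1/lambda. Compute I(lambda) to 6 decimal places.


Fisher information for Poisson: I(lambda) = 1/lambda.
lambda = 2.
I(lambda) = 1/2 = 0.500000

0.500000


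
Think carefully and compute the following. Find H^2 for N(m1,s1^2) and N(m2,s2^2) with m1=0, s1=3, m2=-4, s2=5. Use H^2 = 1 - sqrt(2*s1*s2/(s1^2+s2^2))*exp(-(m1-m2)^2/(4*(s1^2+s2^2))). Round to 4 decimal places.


Squared Hellinger distance for Gaussians:
H^2 = 1 - sqrt(2*s1*s2/(s1^2+s2^2)) * exp(-(m1-m2)^2/(4*(s1^2+s2^2))).
s1^2 = 9, s2^2 = 25, s1^2+s2^2 = 34.
sqrt(2*3*5/(34)) = 0.939336.
(m1-m2)^2 = (4)^2 = 16.
exp(-16/(4*34)) = exp(-0.117647) = 0.88901.
H^2 = 1 - 0.939336*0.88901 = 0.1649

0.1649


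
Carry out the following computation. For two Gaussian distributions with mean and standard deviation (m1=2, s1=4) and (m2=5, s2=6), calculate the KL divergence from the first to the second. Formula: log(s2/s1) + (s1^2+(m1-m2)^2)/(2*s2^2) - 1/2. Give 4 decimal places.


KL divergence between normal distributions:
KL = log(s2/s1) + (s1^2 + (m1-m2)^2)/(2*s2^2) - 1/2.
log(6/4) = 0.405465.
(4^2 + (2-5)^2)/(2*6^2) = (16 + 9)/72 = 0.347222.
KL = 0.405465 + 0.347222 - 0.5 = 0.2527

0.2527


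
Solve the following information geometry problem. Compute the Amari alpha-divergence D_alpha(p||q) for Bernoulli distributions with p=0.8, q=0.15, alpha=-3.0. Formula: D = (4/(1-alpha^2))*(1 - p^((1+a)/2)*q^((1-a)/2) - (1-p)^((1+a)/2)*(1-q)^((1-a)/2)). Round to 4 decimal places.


Amari alpha-divergence:
D = (4/(1-alpha^2))*(1 - p^((1+a)/2)*q^((1-a)/2) - (1-p)^((1+a)/2)*(1-q)^((1-a)/2)).
alpha = -3.0, p = 0.8, q = 0.15.
e1 = (1+alpha)/2 = -1.0, e2 = (1-alpha)/2 = 2.0.
t1 = p^e1 * q^e2 = 0.8^-1.0 * 0.15^2.0 = 0.028125.
t2 = (1-p)^e1 * (1-q)^e2 = 0.2^-1.0 * 0.85^2.0 = 3.6125.
4/(1-alpha^2) = -0.5.
D = -0.5*(1 - 0.028125 - 3.6125) = 1.3203

1.3203


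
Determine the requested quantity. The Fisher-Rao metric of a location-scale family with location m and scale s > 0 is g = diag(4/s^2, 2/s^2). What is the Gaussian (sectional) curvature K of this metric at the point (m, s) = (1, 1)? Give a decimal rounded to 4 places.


The metric has the form g = (A dm^2 + B ds^2)/s^2 with A = 4, B = 2.
Substitute u = sqrt(A/B)*m: g = B*(du^2 + ds^2)/s^2, i.e. B times the
Poincare upper half-plane metric, which has constant Gaussian curvature -1.
Scaling a 2D metric by a constant c divides the Gaussian curvature by c,
so K = -1/B = -1/(2) = -0.5000 everywhere (the point (m, s) = (1, 1) is irrelevant:
the curvature is constant).
The requested Gaussian curvature is K = -0.5000.

-0.5000


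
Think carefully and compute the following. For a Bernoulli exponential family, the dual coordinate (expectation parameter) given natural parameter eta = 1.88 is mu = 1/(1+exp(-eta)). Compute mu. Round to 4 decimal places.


Dual coordinate (expectation parameter) for Bernoulli:
mu = 1/(1+exp(-eta)).
eta = 1.88.
exp(-eta) = exp(-1.88) = 0.15259.
mu = 1/(1+0.15259) = 0.8676

0.8676


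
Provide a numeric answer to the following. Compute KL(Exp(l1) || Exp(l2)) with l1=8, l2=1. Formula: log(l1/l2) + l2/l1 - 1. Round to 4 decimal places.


KL divergence for exponential family:
KL = log(l1/l2) + l2/l1 - 1.
log(8/1) = 2.079442.
1/8 = 0.125.
KL = 2.079442 + 0.125 - 1 = 1.2044

1.2044


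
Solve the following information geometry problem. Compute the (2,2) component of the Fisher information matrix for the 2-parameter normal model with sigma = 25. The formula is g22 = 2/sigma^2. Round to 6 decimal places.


For the 2-parameter normal family, the Fisher metric has:
  g11 = 1/sigma^2, g22 = 2/sigma^2.
sigma = 25, sigma^2 = 625.
g22 = 0.003200

0.003200


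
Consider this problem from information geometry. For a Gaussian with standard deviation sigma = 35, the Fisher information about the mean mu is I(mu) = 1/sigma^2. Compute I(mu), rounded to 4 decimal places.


The Fisher information for the mean of a normal distribution is I(mu) = 1/sigma^2.
sigma = 35, so sigma^2 = 1225.
I(mu) = 1/1225 = 0.0008

0.0008


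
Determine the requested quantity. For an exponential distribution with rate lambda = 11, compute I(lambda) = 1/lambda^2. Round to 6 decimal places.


Fisher information for exponential: I(lambda) = 1/lambda^2.
lambda = 11, lambda^2 = 121.
I = 1/121 = 0.008264

0.008264


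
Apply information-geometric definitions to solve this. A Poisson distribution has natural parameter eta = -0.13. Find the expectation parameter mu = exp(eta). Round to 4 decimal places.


Expectation parameter for Poisson exponential family:
mu = exp(eta).
eta = -0.13.
mu = exp(-0.13) = 0.8781

0.8781


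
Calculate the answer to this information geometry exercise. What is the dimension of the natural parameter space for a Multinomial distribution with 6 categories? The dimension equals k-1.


Exponential family dimension calculation:
For Multinomial with k=6 categories, dim = k-1 = 5.

5


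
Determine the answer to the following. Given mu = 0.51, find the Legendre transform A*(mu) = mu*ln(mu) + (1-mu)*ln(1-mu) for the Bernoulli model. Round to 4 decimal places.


Legendre transform for Bernoulli:
A*(mu) = mu*log(mu) + (1-mu)*log(1-mu).
mu = 0.51, 1-mu = 0.49.
mu*log(mu) = 0.51*log(0.51) = -0.343406.
(1-mu)*log(1-mu) = 0.49*log(0.49) = -0.349541.
A* = -0.343406 + -0.349541 = -0.6929

-0.6929


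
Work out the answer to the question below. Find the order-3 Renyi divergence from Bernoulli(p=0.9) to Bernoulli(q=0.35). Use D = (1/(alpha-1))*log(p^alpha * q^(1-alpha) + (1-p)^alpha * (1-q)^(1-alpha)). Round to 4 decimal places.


Renyi divergence of order alpha between Bernoulli distributions:
D = (1/(alpha-1))*log(p^alpha * q^(1-alpha) + (1-p)^alpha * (1-q)^(1-alpha)).
alpha = 3, p = 0.9, q = 0.35.
p^alpha * q^(1-alpha) = 0.9^3 * 0.35^-2 = 5.95102.
(1-p)^alpha * (1-q)^(1-alpha) = 0.1^3 * 0.65^-2 = 0.002367.
sum = 5.95102 + 0.002367 = 5.953387.
D = (1/2)*log(5.953387) = 0.8920

0.8920


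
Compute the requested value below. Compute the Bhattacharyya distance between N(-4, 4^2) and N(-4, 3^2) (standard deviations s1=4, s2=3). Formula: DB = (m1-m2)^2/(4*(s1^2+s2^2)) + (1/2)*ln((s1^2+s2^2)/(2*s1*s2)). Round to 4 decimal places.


Bhattacharyya distance between two Gaussians:
DB = (m1-m2)^2/(4*(s1^2+s2^2)) + (1/2)*ln((s1^2+s2^2)/(2*s1*s2)).
(m1-m2)^2 = (0)^2 = 0.
s1^2+s2^2 = 16 + 9 = 25.
term1 = 0/100 = 0.0.
term2 = 0.5*ln(25/24.0) = 0.020411.
DB = 0.0 + 0.020411 = 0.0204

0.0204


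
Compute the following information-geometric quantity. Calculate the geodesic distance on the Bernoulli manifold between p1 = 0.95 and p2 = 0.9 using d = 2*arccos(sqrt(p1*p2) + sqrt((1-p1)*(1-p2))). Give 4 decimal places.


Geodesic distance on Bernoulli manifold:
d(p1,p2) = 2*arccos(sqrt(p1*p2) + sqrt((1-p1)*(1-p2))).
sqrt(p1*p2) = sqrt(0.95*0.9) = 0.924662.
sqrt((1-p1)*(1-p2)) = sqrt(0.05*0.1) = 0.070711.
arg = 0.924662 + 0.070711 = 0.995373.
d = 2*arccos(0.995373) = 0.1925

0.1925


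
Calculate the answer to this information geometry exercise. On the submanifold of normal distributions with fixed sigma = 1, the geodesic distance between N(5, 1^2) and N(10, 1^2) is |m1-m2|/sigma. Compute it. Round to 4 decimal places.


On the fixed-variance normal subfamily, geodesic distance = |m1-m2|/sigma.
|5 - 10| = 5.
sigma = 1.
d = 5/1 = 5.0000

5.0000


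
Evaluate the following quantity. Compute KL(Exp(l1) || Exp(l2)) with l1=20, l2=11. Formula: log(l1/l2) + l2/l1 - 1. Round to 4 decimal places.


KL divergence for exponential family:
KL = log(l1/l2) + l2/l1 - 1.
log(20/11) = 0.597837.
11/20 = 0.55.
KL = 0.597837 + 0.55 - 1 = 0.1478

0.1478


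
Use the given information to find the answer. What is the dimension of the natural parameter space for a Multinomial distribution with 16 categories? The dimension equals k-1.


Exponential family dimension calculation:
For Multinomial with k=16 categories, dim = k-1 = 15.

15


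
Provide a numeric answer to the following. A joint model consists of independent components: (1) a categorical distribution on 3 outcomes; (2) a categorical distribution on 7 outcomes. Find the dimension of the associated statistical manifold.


The dimension of a statistical manifold equals the number of free
(independent) real parameters of the model. For a product of independent
blocks the parameter counts add.
- categorical on 3 outcomes (probabilities sum to 1): 3-1 = 2.
- categorical on 7 outcomes (probabilities sum to 1): 7-1 = 6.
Total = 2 + 6 = 8.
Dimension = 8

8


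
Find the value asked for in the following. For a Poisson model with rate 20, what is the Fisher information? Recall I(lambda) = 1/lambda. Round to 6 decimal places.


Fisher information for Poisson: I(lambda) = 1/lambda.
lambda = 20.
I(lambda) = 1/20 = 0.050000

0.050000


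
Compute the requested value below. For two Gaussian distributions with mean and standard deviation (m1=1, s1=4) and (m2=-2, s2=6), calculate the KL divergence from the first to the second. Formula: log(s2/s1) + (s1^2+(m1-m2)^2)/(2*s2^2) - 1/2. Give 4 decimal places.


KL divergence between normal distributions:
KL = log(s2/s1) + (s1^2 + (m1-m2)^2)/(2*s2^2) - 1/2.
log(6/4) = 0.405465.
(4^2 + (1--2)^2)/(2*6^2) = (16 + 9)/72 = 0.347222.
KL = 0.405465 + 0.347222 - 0.5 = 0.2527

0.2527


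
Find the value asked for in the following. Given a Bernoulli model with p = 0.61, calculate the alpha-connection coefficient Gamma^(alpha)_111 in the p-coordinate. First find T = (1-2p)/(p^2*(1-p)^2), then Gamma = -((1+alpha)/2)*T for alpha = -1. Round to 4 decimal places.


Skewness (Amari-Chentsov) tensor: T = (1-2p)/(p^2*(1-p)^2).
p = 0.61, 1-2p = -0.22, p^2 = 0.3721, (1-p)^2 = 0.1521.
T = -0.22/(0.3721 * 0.1521) = -3.887172.
In the p-coordinate, Gamma^(alpha) = Gamma^(0) - (alpha/2)*T with Gamma^(0) = (1/2)*g'(p) = -T/2,
so Gamma^(alpha) = -((1+alpha)/2)*T.
alpha = -1, -(1+alpha)/2 = 0.0.
Gamma = 0.0 * -3.887172 = 0.0000

0.0000


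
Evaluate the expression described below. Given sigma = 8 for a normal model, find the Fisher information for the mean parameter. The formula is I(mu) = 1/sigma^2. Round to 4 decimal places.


The Fisher information for the mean of a normal distribution is I(mu) = 1/sigma^2.
sigma = 8, so sigma^2 = 64.
I(mu) = 1/64 = 0.0156

0.0156


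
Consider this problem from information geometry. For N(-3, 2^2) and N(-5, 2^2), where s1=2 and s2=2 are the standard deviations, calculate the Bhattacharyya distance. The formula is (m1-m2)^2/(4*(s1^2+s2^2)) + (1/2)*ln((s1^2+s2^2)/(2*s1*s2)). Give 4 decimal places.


Bhattacharyya distance between two Gaussians:
DB = (m1-m2)^2/(4*(s1^2+s2^2)) + (1/2)*ln((s1^2+s2^2)/(2*s1*s2)).
(m1-m2)^2 = (2)^2 = 4.
s1^2+s2^2 = 4 + 4 = 8.
term1 = 4/32 = 0.125.
term2 = 0.5*ln(8/8.0) = 0.0.
DB = 0.125 + 0.0 = 0.1250

0.1250


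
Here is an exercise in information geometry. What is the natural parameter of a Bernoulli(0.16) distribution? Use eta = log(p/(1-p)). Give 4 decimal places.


Natural parameter for Bernoulli: eta = log(p/(1-p)).
p = 0.16, 1-p = 0.84.
p/(1-p) = 0.190476.
eta = log(0.190476) = -1.6582

-1.6582


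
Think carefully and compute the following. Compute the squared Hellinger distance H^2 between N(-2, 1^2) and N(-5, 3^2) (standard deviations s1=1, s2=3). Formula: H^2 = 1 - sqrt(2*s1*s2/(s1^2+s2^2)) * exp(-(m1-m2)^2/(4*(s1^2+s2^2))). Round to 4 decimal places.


Squared Hellinger distance for Gaussians:
H^2 = 1 - sqrt(2*s1*s2/(s1^2+s2^2)) * exp(-(m1-m2)^2/(4*(s1^2+s2^2))).
s1^2 = 1, s2^2 = 9, s1^2+s2^2 = 10.
sqrt(2*1*3/(10)) = 0.774597.
(m1-m2)^2 = (3)^2 = 9.
exp(-9/(4*10)) = exp(-0.225) = 0.798516.
H^2 = 1 - 0.774597*0.798516 = 0.3815

0.3815


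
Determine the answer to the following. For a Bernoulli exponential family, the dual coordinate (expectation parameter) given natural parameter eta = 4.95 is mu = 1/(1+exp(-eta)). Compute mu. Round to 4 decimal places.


Dual coordinate (expectation parameter) for Bernoulli:
mu = 1/(1+exp(-eta)).
eta = 4.95.
exp(-eta) = exp(-4.95) = 0.007083.
mu = 1/(1+0.007083) = 0.9930

0.9930


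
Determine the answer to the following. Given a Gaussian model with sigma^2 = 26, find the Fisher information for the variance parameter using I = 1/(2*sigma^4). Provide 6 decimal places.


Fisher information for variance: I(sigma^2) = 1/(2*sigma^4).
sigma^2 = 26, so sigma^4 = 676.
I = 1/(2*676) = 1/1352 = 0.000740

0.000740


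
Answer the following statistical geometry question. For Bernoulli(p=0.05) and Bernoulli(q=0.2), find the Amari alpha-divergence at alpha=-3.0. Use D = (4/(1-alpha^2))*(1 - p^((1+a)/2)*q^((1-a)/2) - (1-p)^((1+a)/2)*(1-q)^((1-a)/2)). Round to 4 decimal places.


Amari alpha-divergence:
D = (4/(1-alpha^2))*(1 - p^((1+a)/2)*q^((1-a)/2) - (1-p)^((1+a)/2)*(1-q)^((1-a)/2)).
alpha = -3.0, p = 0.05, q = 0.2.
e1 = (1+alpha)/2 = -1.0, e2 = (1-alpha)/2 = 2.0.
t1 = p^e1 * q^e2 = 0.05^-1.0 * 0.2^2.0 = 0.8.
t2 = (1-p)^e1 * (1-q)^e2 = 0.95^-1.0 * 0.8^2.0 = 0.673684.
4/(1-alpha^2) = -0.5.
D = -0.5*(1 - 0.8 - 0.673684) = 0.2368

0.2368


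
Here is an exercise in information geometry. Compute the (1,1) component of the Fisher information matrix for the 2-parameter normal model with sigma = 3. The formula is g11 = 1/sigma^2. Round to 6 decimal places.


For the 2-parameter normal family, the Fisher metric has:
  g11 = 1/sigma^2, g22 = 2/sigma^2.
sigma = 3, sigma^2 = 9.
g11 = 0.111111

0.111111


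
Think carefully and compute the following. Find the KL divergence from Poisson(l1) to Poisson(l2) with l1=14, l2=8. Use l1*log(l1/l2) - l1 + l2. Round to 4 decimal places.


KL divergence for Poisson:
KL = l1*log(l1/l2) - l1 + l2.
l1 = 14, l2 = 8.
log(14/8) = 0.559616.
l1*log(l1/l2) = 14 * 0.559616 = 7.834621.
KL = 7.834621 - 14 + 8 = 1.8346

1.8346


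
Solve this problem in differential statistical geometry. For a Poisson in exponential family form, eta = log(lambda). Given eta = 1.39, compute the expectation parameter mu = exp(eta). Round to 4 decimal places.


Expectation parameter for Poisson exponential family:
mu = exp(eta).
eta = 1.39.
mu = exp(1.39) = 4.0149

4.0149


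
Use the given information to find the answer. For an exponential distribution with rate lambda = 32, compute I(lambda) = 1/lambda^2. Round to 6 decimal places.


Fisher information for exponential: I(lambda) = 1/lambda^2.
lambda = 32, lambda^2 = 1024.
I = 1/1024 = 0.000977

0.000977


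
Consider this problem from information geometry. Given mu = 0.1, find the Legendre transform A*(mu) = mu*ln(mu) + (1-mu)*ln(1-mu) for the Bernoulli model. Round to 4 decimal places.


Legendre transform for Bernoulli:
A*(mu) = mu*log(mu) + (1-mu)*log(1-mu).
mu = 0.1, 1-mu = 0.9.
mu*log(mu) = 0.1*log(0.1) = -0.230259.
(1-mu)*log(1-mu) = 0.9*log(0.9) = -0.094824.
A* = -0.230259 + -0.094824 = -0.3251

-0.3251


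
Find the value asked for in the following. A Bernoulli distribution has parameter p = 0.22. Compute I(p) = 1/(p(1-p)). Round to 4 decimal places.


For Bernoulli(p), Fisher information is I(p) = 1/(p*(1-p)).
p = 0.22, 1-p = 0.78.
p*(1-p) = 0.1716.
I(p) = 1/0.1716 = 5.8275

5.8275


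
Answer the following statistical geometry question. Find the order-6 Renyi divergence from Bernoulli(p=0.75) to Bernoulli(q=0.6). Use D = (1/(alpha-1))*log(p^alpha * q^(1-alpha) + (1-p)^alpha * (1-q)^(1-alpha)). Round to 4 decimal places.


Renyi divergence of order alpha between Bernoulli distributions:
D = (1/(alpha-1))*log(p^alpha * q^(1-alpha) + (1-p)^alpha * (1-q)^(1-alpha)).
alpha = 6, p = 0.75, q = 0.6.
p^alpha * q^(1-alpha) = 0.75^6 * 0.6^-5 = 2.288818.
(1-p)^alpha * (1-q)^(1-alpha) = 0.25^6 * 0.4^-5 = 0.023842.
sum = 2.288818 + 0.023842 = 2.31266.
D = (1/5)*log(2.31266) = 0.1677

0.1677


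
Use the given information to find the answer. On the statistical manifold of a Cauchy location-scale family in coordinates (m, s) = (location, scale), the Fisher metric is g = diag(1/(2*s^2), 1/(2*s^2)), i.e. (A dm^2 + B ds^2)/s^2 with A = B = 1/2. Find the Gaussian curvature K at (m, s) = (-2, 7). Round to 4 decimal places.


The metric has the form g = (A dm^2 + B ds^2)/s^2 with A = 1/2, B = 1/2.
Substitute u = sqrt(A/B)*m: g = B*(du^2 + ds^2)/s^2, i.e. B times the
Poincare upper half-plane metric, which has constant Gaussian curvature -1.
Scaling a 2D metric by a constant c divides the Gaussian curvature by c,
so K = -1/B = -1/(1/2) = -2.0000 everywhere (the point (m, s) = (-2, 7) is irrelevant:
the curvature is constant).
The requested Gaussian curvature is K = -2.0000.

-2.0000
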